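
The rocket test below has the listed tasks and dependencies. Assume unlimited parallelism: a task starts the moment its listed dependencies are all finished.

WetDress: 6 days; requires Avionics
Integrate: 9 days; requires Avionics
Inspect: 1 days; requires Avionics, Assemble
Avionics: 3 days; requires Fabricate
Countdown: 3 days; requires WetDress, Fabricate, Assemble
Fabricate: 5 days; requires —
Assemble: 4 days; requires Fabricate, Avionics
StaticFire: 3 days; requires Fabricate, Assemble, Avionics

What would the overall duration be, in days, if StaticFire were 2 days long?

Actual critical path: Fabricate→Avionics→WetDress→Countdown = 5+3+6+3 = 17 ⇒ 17 days.
The longest path through StaticFire is only 15 days, so StaticFire has float 2.
No other chain overtakes it, so the finish is 17 days.

17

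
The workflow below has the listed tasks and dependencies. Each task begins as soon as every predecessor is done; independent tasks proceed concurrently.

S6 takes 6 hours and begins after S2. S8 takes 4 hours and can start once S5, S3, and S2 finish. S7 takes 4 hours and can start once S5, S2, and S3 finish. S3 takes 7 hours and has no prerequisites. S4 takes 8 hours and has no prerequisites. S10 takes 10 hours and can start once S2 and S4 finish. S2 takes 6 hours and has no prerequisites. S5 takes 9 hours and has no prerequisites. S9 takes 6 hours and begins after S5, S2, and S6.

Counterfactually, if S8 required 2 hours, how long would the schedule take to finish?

18

The binding path is S2→S6→S9 = 6+6+6 = 18; finish at 18 hours.
The longest path through S8 is only 13 hours, so S8 has float 5.
The critical path is still S2→S6→S9; finish is now 18 hours.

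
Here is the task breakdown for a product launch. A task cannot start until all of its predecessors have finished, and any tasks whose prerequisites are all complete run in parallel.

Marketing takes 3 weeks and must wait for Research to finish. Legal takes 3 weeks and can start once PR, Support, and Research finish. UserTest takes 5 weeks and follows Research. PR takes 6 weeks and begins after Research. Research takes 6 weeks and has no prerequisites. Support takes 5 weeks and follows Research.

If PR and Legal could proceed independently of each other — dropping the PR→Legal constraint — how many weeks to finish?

14

Before: longest chain Research→PR→Legal = 6+6+3 = 15, finish 15.
Without PR→Legal, Legal's earliest start moves from 12 to 11.
New critical path: Research→Support→Legal = 6+5+3 = 14 ⇒ 14 weeks.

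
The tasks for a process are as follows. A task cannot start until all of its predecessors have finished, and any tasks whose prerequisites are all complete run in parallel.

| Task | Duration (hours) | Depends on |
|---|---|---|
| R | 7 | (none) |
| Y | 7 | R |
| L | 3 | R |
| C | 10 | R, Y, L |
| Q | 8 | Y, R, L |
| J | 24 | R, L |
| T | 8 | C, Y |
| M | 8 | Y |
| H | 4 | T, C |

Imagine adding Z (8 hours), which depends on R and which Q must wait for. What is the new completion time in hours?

36

Originally the project takes 36 hours.
With Z inserted, Q now waits for max(Y, R, L, Z).
New critical path: R→Y→C→T→H = 7+7+10+8+4 = 36 ⇒ 36 hours.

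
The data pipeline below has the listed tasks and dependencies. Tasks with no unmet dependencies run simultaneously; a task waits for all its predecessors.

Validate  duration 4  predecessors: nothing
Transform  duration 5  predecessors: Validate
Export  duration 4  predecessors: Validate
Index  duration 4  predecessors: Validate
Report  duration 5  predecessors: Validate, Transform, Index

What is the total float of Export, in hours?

Critical path: Validate→Transform→Report = 4+5+5 = 14, so the finish is 14 hours.
Export finishes as early as 8 and must finish by 14.
Float = 14 − 8 = 6.

6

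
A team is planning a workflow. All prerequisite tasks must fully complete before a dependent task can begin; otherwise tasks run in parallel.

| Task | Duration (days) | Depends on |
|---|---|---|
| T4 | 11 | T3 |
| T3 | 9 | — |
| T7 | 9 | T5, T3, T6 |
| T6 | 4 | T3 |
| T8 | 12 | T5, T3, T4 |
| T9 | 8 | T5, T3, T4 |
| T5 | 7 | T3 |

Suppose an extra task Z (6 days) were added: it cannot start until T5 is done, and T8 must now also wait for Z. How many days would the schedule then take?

Originally the schedule takes 32 days.
With Z inserted, T8 now waits for max(T5, T3, T4, Z).
New critical path: T3→T5→Z→T8 = 9+7+6+12 = 34 ⇒ 34 days.

34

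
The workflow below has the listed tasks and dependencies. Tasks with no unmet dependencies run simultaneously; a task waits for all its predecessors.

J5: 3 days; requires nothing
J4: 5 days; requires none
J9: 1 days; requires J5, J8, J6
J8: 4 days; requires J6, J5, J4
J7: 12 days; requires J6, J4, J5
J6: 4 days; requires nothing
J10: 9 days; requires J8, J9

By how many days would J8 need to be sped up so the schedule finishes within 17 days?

Current finish: 19 days; target: 17.
J8 is on every critical path, so each day cut from J8 cuts the finish by one (this holds down to a finish of 17).
Need 19 − 17 = 2 days off J8 → J8 becomes 2 days, finish becomes 17.

2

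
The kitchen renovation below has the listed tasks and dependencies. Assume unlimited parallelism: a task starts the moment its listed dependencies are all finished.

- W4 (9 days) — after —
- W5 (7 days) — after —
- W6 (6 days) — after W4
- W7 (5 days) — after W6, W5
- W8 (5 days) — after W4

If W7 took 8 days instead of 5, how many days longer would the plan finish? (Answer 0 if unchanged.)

Baseline: W4→W6→W7 = 9+6+5 = 20 → 20 days.
Since W7 is critical, the +3 change carries straight to that chain (now 23 days).
That remains the longest chain; total 23 days.
Change in finish: 23 − 20 = +3 days.

3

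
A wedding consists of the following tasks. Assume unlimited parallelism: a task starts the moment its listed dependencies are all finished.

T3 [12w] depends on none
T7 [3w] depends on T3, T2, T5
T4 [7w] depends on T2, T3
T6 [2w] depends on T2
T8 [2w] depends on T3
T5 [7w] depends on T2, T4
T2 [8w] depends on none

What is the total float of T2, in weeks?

4

Critical path: T3→T4→T5→T7 = 12+7+7+3 = 29, so the finish is 29 weeks.
Longest path through T2: 25 weeks (earliest finish 8, latest finish 12).
So T2 can slip 12 − 8 = 4 weeks.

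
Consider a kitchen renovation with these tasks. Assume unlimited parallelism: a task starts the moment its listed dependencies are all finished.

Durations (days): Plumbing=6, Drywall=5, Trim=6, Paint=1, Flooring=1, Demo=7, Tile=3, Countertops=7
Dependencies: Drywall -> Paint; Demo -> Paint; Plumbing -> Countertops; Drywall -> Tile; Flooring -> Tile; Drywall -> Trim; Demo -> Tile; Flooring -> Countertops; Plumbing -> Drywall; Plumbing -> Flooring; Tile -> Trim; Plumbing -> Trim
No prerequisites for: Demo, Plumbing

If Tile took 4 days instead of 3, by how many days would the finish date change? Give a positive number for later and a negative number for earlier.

As given, the longest chain is Plumbing→Drywall→Tile→Trim = 6+5+3+6 = 20, so the finish is 20 days.
Tile is on the critical path; changing it to 4 makes that path 21 days.
That remains the longest chain; total 21 days.
Change in finish: 21 − 20 = +1 days.

1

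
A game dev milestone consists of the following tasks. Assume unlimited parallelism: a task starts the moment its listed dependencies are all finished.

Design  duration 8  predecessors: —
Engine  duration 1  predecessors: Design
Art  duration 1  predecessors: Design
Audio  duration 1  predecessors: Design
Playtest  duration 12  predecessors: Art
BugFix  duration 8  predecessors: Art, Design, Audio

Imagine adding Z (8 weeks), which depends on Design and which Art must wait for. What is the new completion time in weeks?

Originally the job takes 21 weeks.
With Z inserted, Art now waits for max(Design, Z).
New critical path: Design→Z→Art→Playtest = 8+8+1+12 = 29 ⇒ 29 weeks.

29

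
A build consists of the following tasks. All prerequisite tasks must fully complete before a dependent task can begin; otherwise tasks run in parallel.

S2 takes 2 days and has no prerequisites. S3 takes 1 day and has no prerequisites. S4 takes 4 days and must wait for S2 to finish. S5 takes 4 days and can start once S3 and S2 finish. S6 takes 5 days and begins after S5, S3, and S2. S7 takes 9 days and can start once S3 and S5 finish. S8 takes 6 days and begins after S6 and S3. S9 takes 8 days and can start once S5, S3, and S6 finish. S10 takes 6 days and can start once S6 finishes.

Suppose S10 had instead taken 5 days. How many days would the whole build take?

19

As given, the longest chain is S2→S5→S6→S9 = 2+4+5+8 = 19, so the finish is 19 days.
S10 is off the critical path — its longest chain is 17 days, giving 2 of slack.
That remains the longest chain; total 19 days.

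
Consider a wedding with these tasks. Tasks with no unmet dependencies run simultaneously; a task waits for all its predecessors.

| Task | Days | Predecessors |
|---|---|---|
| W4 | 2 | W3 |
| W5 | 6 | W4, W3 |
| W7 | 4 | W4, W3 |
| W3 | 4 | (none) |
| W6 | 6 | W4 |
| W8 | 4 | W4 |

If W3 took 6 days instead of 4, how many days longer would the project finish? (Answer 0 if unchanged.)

Critical path before the change: W3→W4→W5 = 4+2+6 = 12 giving 12 days.
Since W3 is critical, the +2 change carries straight to that chain (now 14 days).
The critical path is still W3→W4→W5; finish is now 14 days.
Change in finish: 14 − 12 = +2 days.

2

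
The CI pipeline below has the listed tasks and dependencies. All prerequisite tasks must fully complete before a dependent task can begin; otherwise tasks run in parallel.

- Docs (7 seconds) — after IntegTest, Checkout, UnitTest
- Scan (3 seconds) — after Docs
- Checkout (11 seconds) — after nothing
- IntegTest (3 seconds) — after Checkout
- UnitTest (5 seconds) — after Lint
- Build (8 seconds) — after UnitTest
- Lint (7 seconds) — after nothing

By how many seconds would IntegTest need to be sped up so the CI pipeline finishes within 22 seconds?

2

Current finish: 24 seconds; target: 22.
IntegTest is on every critical path, so each second cut from IntegTest cuts the finish by one (this holds down to a finish of 22).
Need 24 − 22 = 2 seconds off IntegTest → IntegTest becomes 1 second, finish becomes 22.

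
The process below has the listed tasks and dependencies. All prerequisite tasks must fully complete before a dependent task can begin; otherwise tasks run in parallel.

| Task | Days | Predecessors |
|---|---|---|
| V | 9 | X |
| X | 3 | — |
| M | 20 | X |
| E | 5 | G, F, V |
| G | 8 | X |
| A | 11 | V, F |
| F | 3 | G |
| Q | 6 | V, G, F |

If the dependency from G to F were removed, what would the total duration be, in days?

Original critical path: X→G→F→A = 3+8+3+11 = 25 ⇒ 25 days.
Without G→F, F's earliest start moves from 11 to 0.
The longest chain is now X→V→A = 3+9+11 = 23, so the job takes 23 days.

23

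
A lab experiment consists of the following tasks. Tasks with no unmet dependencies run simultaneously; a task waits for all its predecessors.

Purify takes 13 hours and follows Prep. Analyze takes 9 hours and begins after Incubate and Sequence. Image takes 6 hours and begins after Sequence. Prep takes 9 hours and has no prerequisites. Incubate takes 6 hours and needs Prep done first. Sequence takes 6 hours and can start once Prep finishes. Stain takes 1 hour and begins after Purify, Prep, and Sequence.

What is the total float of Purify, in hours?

Prep→Incubate→Analyze = 9+6+9 = 24 sets the makespan at 24 hours.
Longest path through Purify: 23 hours (earliest finish 22, latest finish 23).
So Purify can slip 23 − 22 = 1 hour.

1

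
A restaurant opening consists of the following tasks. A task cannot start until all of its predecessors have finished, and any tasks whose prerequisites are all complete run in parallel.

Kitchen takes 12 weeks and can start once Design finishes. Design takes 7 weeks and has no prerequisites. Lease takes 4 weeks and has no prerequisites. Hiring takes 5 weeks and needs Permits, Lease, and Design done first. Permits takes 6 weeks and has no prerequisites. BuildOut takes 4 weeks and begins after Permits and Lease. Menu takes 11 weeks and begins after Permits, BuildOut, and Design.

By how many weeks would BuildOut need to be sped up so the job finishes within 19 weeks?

Current finish: 21 weeks; target: 19.
BuildOut is on every critical path, so each week cut from BuildOut cuts the finish by one (this holds down to a finish of 19).
Need 21 − 19 = 2 weeks off BuildOut → BuildOut becomes 2 weeks, finish becomes 19.

2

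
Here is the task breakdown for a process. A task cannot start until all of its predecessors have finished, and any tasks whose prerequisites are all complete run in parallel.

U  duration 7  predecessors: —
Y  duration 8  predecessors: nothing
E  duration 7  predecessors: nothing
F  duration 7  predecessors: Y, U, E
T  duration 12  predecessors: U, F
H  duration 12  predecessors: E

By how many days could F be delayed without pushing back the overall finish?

0

Critical path: Y→F→T = 8+7+12 = 27, so the finish is 27 days.
F finishes as early as 15 and must finish by 15.
Slack of F = 8 − 8 = 0 days.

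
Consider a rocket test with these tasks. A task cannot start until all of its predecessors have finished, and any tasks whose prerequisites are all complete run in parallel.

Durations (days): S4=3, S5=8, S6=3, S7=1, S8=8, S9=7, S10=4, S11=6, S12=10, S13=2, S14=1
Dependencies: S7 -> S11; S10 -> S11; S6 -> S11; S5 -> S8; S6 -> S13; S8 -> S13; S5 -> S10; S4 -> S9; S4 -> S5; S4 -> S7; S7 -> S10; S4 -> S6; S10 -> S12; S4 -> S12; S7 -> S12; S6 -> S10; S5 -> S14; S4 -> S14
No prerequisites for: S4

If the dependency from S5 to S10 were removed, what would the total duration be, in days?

Before: longest chain S4→S5→S10→S12 = 3+8+4+10 = 25, finish 25.
Without S5→S10, S10's earliest start moves from 11 to 6.
New critical path: S4→S5→S8→S13 = 3+8+8+2 = 21 ⇒ 21 days.

21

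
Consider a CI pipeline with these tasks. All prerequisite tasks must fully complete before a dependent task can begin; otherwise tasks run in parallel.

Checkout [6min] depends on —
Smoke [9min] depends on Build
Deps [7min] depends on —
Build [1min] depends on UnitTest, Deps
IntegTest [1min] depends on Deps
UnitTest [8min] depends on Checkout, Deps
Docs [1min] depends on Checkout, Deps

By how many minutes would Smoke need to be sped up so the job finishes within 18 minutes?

Current finish: 25 minutes; target: 18.
Smoke is on every critical path, so each minute cut from Smoke cuts the finish by one (this holds down to a finish of 17).
Need 25 − 18 = 7 minutes off Smoke → Smoke becomes 2 minutes, finish becomes 18.

7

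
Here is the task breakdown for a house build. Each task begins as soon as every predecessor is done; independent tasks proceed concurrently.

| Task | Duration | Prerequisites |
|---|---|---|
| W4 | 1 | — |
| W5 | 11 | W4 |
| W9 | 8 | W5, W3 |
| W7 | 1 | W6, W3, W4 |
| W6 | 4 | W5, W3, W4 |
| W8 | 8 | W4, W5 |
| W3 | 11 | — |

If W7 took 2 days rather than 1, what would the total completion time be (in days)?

20

Actual critical path: W4→W5→W8 = 1+11+8 = 20 ⇒ 20 days.
The longest path through W7 is only 17 days, so W7 has float 3.
No other chain overtakes it, so the finish is 20 days.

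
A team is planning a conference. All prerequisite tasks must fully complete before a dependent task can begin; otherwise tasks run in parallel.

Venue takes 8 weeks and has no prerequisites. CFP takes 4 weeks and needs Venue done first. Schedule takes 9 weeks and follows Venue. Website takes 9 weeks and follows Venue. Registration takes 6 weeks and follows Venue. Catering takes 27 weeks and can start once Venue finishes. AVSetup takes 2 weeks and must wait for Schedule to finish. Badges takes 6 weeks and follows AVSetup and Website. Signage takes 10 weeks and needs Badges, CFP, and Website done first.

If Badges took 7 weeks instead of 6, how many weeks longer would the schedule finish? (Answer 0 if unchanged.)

1

As given, the longest chain is Venue→Schedule→AVSetup→Badges→Signage = 8+9+2+6+10 = 35, so the finish is 35 weeks.
Badges lies on that path, so at 7 weeks the path becomes 36 weeks.
No other chain overtakes it, so the finish is 36 weeks.
Change in finish: 36 − 35 = +1 weeks.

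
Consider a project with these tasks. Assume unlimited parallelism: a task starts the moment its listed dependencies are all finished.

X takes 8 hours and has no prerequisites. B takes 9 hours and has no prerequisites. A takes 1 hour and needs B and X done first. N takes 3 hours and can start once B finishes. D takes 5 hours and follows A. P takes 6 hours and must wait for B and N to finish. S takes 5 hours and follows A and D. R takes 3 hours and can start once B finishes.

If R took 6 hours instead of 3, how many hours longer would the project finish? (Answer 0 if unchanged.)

0

Baseline: B→A→D→S = 9+1+5+5 = 20 → 20 hours.
R is off the critical path — its longest chain is 12 hours, giving 8 of slack.
No other chain overtakes it, so the finish is 20 hours.
Change in finish: 20 − 20 = +0 hours.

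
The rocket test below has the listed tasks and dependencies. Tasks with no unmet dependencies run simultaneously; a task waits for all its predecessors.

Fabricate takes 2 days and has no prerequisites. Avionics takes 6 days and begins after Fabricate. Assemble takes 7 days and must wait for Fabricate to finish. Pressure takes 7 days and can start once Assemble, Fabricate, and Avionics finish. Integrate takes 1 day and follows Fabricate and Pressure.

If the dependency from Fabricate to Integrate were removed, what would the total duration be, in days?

17

Before: longest chain Fabricate→Assemble→Pressure→Integrate = 2+7+7+1 = 17, finish 17.
Dropping Fabricate→Integrate doesn't change Integrate's earliest start (16); another predecessor still binds.
After: Fabricate→Assemble→Pressure→Integrate = 2+7+7+1 = 17 → 17 days.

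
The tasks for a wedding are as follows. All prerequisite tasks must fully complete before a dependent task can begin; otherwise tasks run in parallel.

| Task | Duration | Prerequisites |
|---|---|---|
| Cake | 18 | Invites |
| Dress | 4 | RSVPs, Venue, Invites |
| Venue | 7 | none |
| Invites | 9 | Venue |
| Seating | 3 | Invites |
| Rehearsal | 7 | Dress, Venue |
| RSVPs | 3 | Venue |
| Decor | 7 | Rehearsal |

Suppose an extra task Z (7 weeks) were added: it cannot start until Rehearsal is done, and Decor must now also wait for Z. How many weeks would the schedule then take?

41

Originally the schedule takes 34 weeks.
With Z inserted, Decor now waits for max(Rehearsal, Z).
New critical path: Venue→Invites→Dress→Rehearsal→Z→Decor = 7+9+4+7+7+7 = 41 ⇒ 41 weeks.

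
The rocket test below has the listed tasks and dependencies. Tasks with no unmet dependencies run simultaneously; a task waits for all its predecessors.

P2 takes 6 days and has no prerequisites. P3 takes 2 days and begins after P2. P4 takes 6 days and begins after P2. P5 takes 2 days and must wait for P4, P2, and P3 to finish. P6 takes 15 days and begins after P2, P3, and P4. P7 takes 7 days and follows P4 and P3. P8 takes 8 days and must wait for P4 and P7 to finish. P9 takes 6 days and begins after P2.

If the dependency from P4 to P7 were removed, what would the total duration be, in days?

27

With the dependency in place, P2→P4→P6 = 6+6+15 = 27 sets the finish at 27 days.
Without P4→P7, P7's earliest start moves from 12 to 8.
New critical path: P2→P4→P6 = 6+6+15 = 27 ⇒ 27 days.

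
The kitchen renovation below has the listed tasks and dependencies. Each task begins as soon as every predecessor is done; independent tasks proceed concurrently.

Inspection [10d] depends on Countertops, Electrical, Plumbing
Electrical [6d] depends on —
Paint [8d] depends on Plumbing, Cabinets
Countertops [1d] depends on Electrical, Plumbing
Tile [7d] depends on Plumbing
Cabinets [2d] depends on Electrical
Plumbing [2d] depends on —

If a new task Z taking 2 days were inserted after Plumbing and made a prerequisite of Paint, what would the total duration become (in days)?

Originally the job takes 17 days.
With Z inserted, Paint now waits for max(Plumbing, Cabinets, Z).
New critical path: Electrical→Countertops→Inspection = 6+1+10 = 17 ⇒ 17 days.

17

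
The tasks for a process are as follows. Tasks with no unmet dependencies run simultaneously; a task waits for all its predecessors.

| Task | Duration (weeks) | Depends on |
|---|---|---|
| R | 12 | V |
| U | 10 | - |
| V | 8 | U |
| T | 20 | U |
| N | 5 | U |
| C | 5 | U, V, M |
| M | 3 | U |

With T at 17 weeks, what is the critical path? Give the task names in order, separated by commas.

U, V, R

Actual critical path: U→T = 10+20 = 30 ⇒ 30 weeks.
T lies on that path, so at 17 weeks the path becomes 27 weeks.
Now U→V→R = 10+8+12 = 30 is longest, so the finish becomes 30 weeks.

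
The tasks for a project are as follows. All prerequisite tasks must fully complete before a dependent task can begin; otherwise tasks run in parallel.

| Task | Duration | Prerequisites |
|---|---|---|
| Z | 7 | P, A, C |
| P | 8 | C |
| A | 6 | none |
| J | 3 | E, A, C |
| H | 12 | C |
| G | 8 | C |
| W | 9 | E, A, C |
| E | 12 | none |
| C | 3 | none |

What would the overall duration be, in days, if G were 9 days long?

Critical path before the change: E→W = 12+9 = 21 giving 21 days.
The longest path through G is only 11 days, so G has float 10.
That remains the longest chain; total 21 days.

21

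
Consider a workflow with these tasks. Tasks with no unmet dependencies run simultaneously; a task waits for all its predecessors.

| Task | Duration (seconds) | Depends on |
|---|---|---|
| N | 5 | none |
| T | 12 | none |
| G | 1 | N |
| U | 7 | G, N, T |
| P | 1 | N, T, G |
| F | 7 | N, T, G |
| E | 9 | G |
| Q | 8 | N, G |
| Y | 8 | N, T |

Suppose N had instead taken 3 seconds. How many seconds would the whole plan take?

Baseline: T→Y = 12+8 = 20 → 20 seconds.
N has 5 seconds of float (longest path through it is 15).
That remains the longest chain; total 20 seconds.

20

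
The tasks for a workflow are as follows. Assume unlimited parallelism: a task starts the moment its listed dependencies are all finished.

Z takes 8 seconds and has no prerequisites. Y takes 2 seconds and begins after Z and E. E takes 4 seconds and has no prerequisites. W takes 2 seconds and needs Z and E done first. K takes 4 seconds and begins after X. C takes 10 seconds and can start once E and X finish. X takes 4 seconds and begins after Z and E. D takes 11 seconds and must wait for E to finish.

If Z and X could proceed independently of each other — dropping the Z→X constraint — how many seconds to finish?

With the dependency in place, Z→X→C = 8+4+10 = 22 sets the finish at 22 seconds.
Without Z→X, X's earliest start moves from 8 to 4.
The longest chain is now E→X→C = 4+4+10 = 18, so the schedule takes 18 seconds.

18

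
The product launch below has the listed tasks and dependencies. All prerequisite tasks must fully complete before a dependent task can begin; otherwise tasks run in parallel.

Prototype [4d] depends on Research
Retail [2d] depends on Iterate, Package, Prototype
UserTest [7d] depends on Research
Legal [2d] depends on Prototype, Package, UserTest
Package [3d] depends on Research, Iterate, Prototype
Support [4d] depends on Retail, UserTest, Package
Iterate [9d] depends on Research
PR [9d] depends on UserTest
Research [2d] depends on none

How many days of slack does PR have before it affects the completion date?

Research→Iterate→Package→Retail→Support = 2+9+3+2+4 = 20 sets the makespan at 20 days.
Longest path through PR: 18 days (earliest finish 18, latest finish 20).
Float = 20 − 18 = 2.

2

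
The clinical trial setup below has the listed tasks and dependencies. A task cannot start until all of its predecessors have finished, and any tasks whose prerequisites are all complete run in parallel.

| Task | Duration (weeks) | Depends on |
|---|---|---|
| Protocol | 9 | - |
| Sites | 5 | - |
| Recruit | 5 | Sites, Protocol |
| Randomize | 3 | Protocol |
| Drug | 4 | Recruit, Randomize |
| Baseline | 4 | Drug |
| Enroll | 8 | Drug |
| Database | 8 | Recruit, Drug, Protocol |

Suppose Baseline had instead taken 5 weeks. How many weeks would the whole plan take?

The binding path is Protocol→Recruit→Drug→Enroll = 9+5+4+8 = 26; finish at 26 weeks.
Baseline is off the critical path — its longest chain is 22 weeks, giving 4 of slack.
The critical path is still Protocol→Recruit→Drug→Enroll; finish is now 26 weeks.

26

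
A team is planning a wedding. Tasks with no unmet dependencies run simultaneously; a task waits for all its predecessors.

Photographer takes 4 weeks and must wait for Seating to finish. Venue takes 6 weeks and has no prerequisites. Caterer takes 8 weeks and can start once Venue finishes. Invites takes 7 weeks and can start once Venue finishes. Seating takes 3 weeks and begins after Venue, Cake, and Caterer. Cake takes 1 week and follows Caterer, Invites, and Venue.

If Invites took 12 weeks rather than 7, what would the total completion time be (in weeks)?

26

Actual critical path: Venue→Caterer→Cake→Seating→Photographer = 6+8+1+3+4 = 22 ⇒ 22 weeks.
The longest path through Invites is only 21 weeks, so Invites has float 1.
New critical path: Venue→Invites→Cake→Seating→Photographer = 6+12+1+3+4 = 26 ⇒ 26 weeks.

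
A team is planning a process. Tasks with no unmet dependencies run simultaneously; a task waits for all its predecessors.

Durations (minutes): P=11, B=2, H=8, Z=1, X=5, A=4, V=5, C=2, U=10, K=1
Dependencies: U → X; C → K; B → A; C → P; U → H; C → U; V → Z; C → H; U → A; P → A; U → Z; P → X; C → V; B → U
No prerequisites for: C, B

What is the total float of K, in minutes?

C→U→H = 2+10+8 = 20 sets the makespan at 20 minutes.
Longest path through K: 3 minutes (earliest finish 3, latest finish 20).
Float = 20 − 3 = 17.

17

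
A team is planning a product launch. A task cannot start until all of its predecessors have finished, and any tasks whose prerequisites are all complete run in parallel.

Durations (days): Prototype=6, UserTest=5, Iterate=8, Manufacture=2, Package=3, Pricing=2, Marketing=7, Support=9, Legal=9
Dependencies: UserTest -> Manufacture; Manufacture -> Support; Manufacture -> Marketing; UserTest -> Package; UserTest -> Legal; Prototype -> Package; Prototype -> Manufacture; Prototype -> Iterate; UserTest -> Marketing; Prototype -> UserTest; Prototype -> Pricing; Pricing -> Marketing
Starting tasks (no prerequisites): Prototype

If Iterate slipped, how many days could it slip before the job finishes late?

The longest chain is Prototype→UserTest→Manufacture→Support = 6+5+2+9 = 22; overall finish 22 days.
Longest path through Iterate: 14 days (earliest finish 14, latest finish 22).
So Iterate can slip 22 − 14 = 8 days.

8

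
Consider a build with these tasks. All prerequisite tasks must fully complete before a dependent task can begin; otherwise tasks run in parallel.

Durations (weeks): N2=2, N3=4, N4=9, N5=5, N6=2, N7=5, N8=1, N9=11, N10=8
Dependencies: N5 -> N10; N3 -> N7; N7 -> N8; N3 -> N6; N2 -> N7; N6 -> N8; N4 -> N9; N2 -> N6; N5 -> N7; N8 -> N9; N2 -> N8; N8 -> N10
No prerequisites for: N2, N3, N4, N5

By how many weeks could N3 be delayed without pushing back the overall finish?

The longest chain is N5→N7→N8→N9 = 5+5+1+11 = 22; overall finish 22 weeks.
Longest path through N3: 21 weeks (earliest finish 4, latest finish 5).
Float = 22 − 21 = 1.

1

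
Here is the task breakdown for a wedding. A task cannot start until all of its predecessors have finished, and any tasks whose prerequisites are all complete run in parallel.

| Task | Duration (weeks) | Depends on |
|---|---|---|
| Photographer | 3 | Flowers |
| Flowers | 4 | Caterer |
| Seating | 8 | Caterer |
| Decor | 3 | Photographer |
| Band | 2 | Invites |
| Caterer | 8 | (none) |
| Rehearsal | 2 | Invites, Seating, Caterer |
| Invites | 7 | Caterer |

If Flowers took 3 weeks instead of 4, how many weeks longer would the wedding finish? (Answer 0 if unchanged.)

Critical path before the change: Caterer→Flowers→Photographer→Decor = 8+4+3+3 = 18 giving 18 weeks.
Flowers is on the critical path; changing it to 3 makes that path 17 weeks.
Now Caterer→Seating→Rehearsal = 8+8+2 = 18 is longest, so the finish becomes 18 weeks.
Change in finish: 18 − 18 = +0 weeks.

0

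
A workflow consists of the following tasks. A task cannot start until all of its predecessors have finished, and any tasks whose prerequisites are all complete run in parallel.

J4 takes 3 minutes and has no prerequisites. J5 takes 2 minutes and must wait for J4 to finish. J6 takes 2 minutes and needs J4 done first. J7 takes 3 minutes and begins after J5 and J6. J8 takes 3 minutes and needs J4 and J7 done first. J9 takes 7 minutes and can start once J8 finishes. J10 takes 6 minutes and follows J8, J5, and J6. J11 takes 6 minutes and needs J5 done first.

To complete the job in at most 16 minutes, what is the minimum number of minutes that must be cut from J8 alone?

Current finish: 18 minutes; target: 16.
J8 is on every critical path, so each minute cut from J8 cuts the finish by one (this holds down to a finish of 16).
Need 18 − 16 = 2 minutes off J8 → J8 becomes 1 minute, finish becomes 16.

2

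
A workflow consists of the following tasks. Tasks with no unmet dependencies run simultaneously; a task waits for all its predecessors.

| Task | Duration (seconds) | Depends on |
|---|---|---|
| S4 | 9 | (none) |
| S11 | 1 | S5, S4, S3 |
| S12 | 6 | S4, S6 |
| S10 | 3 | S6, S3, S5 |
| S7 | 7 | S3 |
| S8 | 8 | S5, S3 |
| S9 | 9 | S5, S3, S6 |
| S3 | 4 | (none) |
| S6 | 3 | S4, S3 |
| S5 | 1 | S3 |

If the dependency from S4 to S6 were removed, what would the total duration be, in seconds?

16

With the dependency in place, S4→S6→S9 = 9+3+9 = 21 sets the finish at 21 seconds.
Without S4→S6, S6's earliest start moves from 9 to 4.
The longest chain is now S3→S6→S9 = 4+3+9 = 16, so the plan takes 16 seconds.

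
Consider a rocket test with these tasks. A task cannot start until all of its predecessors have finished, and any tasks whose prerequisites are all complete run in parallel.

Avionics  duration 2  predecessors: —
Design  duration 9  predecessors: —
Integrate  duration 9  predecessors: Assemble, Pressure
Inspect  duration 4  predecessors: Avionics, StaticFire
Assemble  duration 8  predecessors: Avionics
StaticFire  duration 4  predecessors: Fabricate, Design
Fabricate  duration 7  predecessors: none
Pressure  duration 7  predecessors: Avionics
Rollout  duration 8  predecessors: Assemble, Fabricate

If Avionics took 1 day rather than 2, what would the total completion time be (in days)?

Critical path before the change: Avionics→Assemble→Integrate = 2+8+9 = 19 giving 19 days.
Since Avionics is critical, the -1 change carries straight to that chain (now 18 days).
No other chain overtakes it, so the finish is 18 days.

18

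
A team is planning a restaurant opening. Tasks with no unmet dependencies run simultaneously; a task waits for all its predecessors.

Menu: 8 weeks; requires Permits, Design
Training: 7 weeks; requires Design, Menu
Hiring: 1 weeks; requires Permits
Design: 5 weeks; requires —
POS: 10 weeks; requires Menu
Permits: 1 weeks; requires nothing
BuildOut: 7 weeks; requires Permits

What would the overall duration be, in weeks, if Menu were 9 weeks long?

Actual critical path: Design→Menu→POS = 5+8+10 = 23 ⇒ 23 weeks.
Menu lies on that path, so at 9 weeks the path becomes 24 weeks.
No other chain overtakes it, so the finish is 24 weeks.

24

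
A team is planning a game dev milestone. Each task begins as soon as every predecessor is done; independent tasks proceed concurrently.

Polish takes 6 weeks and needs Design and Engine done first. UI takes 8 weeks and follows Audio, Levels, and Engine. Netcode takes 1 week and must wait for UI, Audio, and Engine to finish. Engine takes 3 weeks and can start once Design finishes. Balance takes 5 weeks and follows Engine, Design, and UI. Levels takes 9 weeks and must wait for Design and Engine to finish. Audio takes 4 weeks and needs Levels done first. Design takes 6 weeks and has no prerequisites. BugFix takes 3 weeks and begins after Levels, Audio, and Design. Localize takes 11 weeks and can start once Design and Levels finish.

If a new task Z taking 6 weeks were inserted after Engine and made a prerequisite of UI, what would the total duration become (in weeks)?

Originally the game dev milestone takes 35 weeks.
With Z inserted, UI now waits for max(Audio, Levels, Engine, Z).
New critical path: Design→Engine→Levels→Audio→UI→Balance = 6+3+9+4+8+5 = 35 ⇒ 35 weeks.

35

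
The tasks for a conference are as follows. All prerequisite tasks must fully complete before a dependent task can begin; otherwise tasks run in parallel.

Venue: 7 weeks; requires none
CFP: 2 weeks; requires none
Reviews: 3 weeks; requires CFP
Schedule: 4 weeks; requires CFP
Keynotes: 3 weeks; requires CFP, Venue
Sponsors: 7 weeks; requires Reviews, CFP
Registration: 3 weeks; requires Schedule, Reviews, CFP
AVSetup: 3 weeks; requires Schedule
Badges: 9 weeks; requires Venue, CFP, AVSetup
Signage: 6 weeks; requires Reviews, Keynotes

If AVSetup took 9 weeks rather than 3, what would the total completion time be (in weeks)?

24

The binding path is CFP→Schedule→AVSetup→Badges = 2+4+3+9 = 18; finish at 18 weeks.
Since AVSetup is critical, the +6 change carries straight to that chain (now 24 weeks).
No other chain overtakes it, so the finish is 24 weeks.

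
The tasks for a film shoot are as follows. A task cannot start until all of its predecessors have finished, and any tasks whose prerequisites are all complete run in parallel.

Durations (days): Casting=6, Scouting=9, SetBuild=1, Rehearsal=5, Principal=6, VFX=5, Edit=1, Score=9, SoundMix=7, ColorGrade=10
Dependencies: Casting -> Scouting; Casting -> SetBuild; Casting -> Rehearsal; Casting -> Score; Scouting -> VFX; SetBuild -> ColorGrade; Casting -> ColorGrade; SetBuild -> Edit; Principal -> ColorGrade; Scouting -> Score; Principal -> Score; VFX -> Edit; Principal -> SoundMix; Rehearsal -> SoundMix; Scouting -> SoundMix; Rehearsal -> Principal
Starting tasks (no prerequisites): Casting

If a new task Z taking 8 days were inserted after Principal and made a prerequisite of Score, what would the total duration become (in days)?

34

Originally the plan takes 27 days.
With Z inserted, Score now waits for max(Principal, Scouting, Casting, Z).
New critical path: Casting→Rehearsal→Principal→Z→Score = 6+5+6+8+9 = 34 ⇒ 34 days.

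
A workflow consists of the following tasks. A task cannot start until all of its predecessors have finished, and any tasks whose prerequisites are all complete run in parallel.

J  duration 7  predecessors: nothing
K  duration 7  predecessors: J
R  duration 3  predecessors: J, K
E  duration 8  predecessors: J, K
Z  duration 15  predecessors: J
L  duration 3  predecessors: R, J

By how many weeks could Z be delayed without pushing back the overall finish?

0

J→K→E = 7+7+8 = 22 sets the makespan at 22 weeks.
The longest chain containing Z totals 22 weeks.
Slack of Z = 7 − 7 = 0 weeks.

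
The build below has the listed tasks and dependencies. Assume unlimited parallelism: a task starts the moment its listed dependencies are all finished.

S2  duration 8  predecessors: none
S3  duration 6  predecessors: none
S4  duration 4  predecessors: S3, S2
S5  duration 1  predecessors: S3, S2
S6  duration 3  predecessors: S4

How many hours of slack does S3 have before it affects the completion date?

2

The longest chain is S2→S4→S6 = 8+4+3 = 15; overall finish 15 hours.
The longest chain containing S3 totals 13 hours.
Float = 15 − 13 = 2.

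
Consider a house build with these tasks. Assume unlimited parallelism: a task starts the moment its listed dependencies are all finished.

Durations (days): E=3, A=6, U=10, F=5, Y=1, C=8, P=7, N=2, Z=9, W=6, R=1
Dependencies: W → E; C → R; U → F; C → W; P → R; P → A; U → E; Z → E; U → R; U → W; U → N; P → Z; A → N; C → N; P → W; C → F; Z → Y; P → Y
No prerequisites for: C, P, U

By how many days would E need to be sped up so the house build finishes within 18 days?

Current finish: 19 days; target: 18.
E is on every critical path, so each day cut from E cuts the finish by one (this holds down to a finish of 17).
Need 19 − 18 = 1 day off E → E becomes 2 days, finish becomes 18.

1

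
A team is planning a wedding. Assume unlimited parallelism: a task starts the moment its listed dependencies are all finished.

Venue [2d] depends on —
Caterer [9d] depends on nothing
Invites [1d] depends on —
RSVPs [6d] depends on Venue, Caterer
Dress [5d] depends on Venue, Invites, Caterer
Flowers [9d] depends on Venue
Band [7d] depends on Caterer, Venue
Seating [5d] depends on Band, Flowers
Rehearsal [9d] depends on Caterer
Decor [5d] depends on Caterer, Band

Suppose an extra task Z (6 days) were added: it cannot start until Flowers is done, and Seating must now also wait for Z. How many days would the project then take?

22

Originally the project takes 21 days.
With Z inserted, Seating now waits for max(Band, Flowers, Z).
New critical path: Venue→Flowers→Z→Seating = 2+9+6+5 = 22 ⇒ 22 days.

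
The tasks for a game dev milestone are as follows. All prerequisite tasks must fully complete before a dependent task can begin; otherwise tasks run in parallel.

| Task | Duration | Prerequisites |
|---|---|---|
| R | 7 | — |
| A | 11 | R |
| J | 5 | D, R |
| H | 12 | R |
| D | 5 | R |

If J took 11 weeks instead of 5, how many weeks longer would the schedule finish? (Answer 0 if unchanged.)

As given, the longest chain is R→H = 7+12 = 19, so the finish is 19 weeks.
The longest path through J is only 17 weeks, so J has float 2.
Now R→D→J = 7+5+11 = 23 is longest, so the finish becomes 23 weeks.
Change in finish: 23 − 19 = +4 weeks.

4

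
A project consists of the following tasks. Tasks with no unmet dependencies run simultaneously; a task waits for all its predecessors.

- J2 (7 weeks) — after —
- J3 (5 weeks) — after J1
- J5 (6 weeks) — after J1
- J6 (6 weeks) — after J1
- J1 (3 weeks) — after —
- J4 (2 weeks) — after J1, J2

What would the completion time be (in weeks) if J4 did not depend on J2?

9

Before: longest chain J1→J5 = 3+6 = 9, finish 9.
Without J2→J4, J4's earliest start moves from 7 to 3.
The longest chain is now J1→J5 = 3+6 = 9, so the job takes 9 weeks.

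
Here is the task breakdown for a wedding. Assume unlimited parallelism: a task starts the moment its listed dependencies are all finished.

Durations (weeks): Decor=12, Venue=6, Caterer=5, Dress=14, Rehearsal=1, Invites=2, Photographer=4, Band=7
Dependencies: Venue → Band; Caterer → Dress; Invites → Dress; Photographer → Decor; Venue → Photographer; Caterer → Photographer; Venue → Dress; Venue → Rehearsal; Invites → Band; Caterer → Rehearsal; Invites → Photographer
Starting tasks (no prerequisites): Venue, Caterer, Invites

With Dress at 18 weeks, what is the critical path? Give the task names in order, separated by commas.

Venue, Dress

Critical path before the change: Venue→Photographer→Decor = 6+4+12 = 22 giving 22 weeks.
Dress is off the critical path — its longest chain is 20 weeks, giving 2 of slack.
The binding chain switches to Venue→Dress = 6+18 = 24; finish 24 weeks.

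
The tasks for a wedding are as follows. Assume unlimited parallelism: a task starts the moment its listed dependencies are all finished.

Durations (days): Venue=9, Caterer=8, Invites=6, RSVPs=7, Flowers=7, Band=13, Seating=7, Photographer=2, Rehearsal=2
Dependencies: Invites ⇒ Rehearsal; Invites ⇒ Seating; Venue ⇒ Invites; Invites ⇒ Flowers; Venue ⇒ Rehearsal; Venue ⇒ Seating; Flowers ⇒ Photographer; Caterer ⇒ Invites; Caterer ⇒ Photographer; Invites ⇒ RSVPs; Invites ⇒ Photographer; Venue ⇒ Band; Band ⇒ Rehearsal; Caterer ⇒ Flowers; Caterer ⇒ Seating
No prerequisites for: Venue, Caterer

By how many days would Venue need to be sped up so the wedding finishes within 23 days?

Current finish: 24 days; target: 23.
Venue is on every critical path, so each day cut from Venue cuts the finish by one (this holds down to a finish of 23).
Need 24 − 23 = 1 day off Venue → Venue becomes 8 days, finish becomes 23.

1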